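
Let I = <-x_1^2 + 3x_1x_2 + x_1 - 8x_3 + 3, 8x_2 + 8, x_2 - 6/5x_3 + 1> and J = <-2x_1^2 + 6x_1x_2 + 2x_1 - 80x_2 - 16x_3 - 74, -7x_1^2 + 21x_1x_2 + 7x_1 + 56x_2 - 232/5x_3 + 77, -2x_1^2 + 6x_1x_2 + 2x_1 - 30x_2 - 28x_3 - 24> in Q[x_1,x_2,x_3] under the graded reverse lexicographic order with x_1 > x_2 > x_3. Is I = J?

Equality of ideals is decidable: compute both reduced Gröbner bases (unique for the ordering) and check whether they agree.
Buchberger on the first generating set:
f_1 = -x_1^2 + 3x_1x_2 + x_1 - 8x_3 + 3, LT = x_1^2.
f_2 = 8x_2 + 8, LT = x_2.
f_3 = x_2 - 6/5x_3 + 1, LT = x_2.

S(f_2,f_3): lcm = x_2. S = 6/5x_3.
  leading term x_3: no divisor's leading term divides it; move 6/5x_3 to the remainder.
  remainder 6/5x_3 ≠ 0; add g_4 = 6/5x_3 to the basis.

The other S-polynomials (S(f_1,f_2), S(f_1,f_3), S(f_1,g_4), S(f_2,g_4), S(f_3,g_4)) all reduce to 0 modulo the current basis, so we have a Gröbner basis.
Inter-reduce: drop elements whose leading term is divisible by another's, tail-reduce, and make monic.
Reduced Gröbner basis: {x_1^2 + 2x_1 - 3, x_2 + 1, x_3}.

Buchberger on the second generating set:
h_1 = -2x_1^2 + 6x_1x_2 + 2x_1 - 80x_2 - 16x_3 - 74, LT = x_1^2.
h_2 = -7x_1^2 + 21x_1x_2 + 7x_1 + 56x_2 - 232/5x_3 + 77, LT = x_1^2.
h_3 = -2x_1^2 + 6x_1x_2 + 2x_1 - 30x_2 - 28x_3 - 24, LT = x_1^2.

S(h_1,h_2): lcm = x_1^2. S = 48x_2 + 48/35x_3 + 48.
  leading term x_2: no divisor's leading term divides it; move 48x_2 to the remainder.
  leading term x_3: no divisor's leading term divides it; move 48/35x_3 to the remainder.
  leading term 1: no divisor's leading term divides it; move 48 to the remainder.
  remainder 48x_2 + 48/35x_3 + 48 ≠ 0; add k_4 = 48x_2 + 48/35x_3 + 48 to the basis.

S(h_1,h_3): lcm = x_1^2. S = 25x_2 - 6x_3 + 25.
  leading term x_2: subtract (25/48)·k_4 from 25x_2 - 6x_3 + 25 → -47/7x_3
  leading term x_3: no divisor's leading term divides it; move -47/7x_3 to the remainder.
  remainder -47/7x_3 ≠ 0; add k_5 = -47/7x_3 to the basis.

The other S-polynomials (S(h_2,h_3), S(h_1,k_4), S(h_2,k_4), S(h_3,k_4), S(h_1,k_5), S(h_2,k_5), S(h_3,k_5), S(k_4,k_5)) all reduce to 0 modulo the current basis, so we have a Gröbner basis.
Inter-reduce: drop elements whose leading term is divisible by another's, tail-reduce, and make monic.
Reduced Gröbner basis: {x_1^2 + 2x_1 - 3, x_2 + 1, x_3}.

The two bases agree; hence the ideals are identical.

Yes, the ideals are equal.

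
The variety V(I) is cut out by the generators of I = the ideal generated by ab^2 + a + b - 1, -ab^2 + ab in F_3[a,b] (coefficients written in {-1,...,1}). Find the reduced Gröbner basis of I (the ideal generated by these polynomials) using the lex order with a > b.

f_1 = ab^2 + a + b - 1, LT = ab^2.
f_2 = -ab^2 + ab, LT = ab^2.

S(f_1,f_2): lcm = ab^2. S = ab + a + b - 1.
  leading term ab: no divisor's leading term divides it; move ab to the remainder.
  leading term a: no divisor's leading term divides it; move a to the remainder.
  leading term b: no divisor's leading term divides it; move b to the remainder.
  leading term 1: no divisor's leading term divides it; move -1 to the remainder.
  remainder ab + a + b - 1 ≠ 0; add g_3 = ab + a + b - 1 to the basis.

S(f_1,g_3): lcm = ab^2. S = -ab + a - b^2 - b - 1.
  leading term ab: subtract (-1)·g_3 from -ab + a - b^2 - b - 1 → -a - b^2 + 1
  leading term a: no divisor's leading term divides it; move -a to the remainder.
  leading term b^2: no divisor's leading term divides it; move -b^2 to the remainder.
  leading term 1: no divisor's leading term divides it; move 1 to the remainder.
  remainder -a - b^2 + 1 ≠ 0; add g_4 = -a - b^2 + 1 to the basis.

S(f_1,g_4): lcm = ab^2. S = a - b^4 + b^2 + b - 1.
  leading term a: subtract (-1)·g_4 from a - b^4 + b^2 + b - 1 → -b^4 + b
  leading term b^4: no divisor's leading term divides it; move -b^4 to the remainder.
  leading term b: no divisor's leading term divides it; move b to the remainder.
  remainder -b^4 + b ≠ 0; add g_5 = -b^4 + b to the basis.

S(g_3,g_4): lcm = ab. S = a - b^3 - b - 1.
  leading term a: subtract (-1)·g_4 from a - b^3 - b - 1 → -b^3 - b^2 - b
  leading term b^3: no divisor's leading term divides it; move -b^3 to the remainder.
  leading term b^2: no divisor's leading term divides it; move -b^2 to the remainder.
  leading term b: no divisor's leading term divides it; move -b to the remainder.
  remainder -b^3 - b^2 - b ≠ 0; add g_6 = -b^3 - b^2 - b to the basis.

The other S-polynomials (S(f_2,g_3), S(f_2,g_4), S(f_1,g_5), S(f_2,g_5), S(g_3,g_5), S(g_4,g_5), S(f_1,g_6), S(f_2,g_6), S(g_3,g_6), S(g_4,g_6), S(g_5,g_6)) all reduce to 0 modulo the current basis, so we have a Gröbner basis.
Inter-reduce: drop elements whose leading term is divisible by another's, tail-reduce, and make monic.

G = {a + b^2 - 1, b^3 + b^2 + b}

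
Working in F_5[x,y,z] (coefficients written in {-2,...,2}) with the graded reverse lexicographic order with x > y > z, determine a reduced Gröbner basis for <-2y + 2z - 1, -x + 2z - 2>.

G = {x - 2z + 2, y - z - 2}

f_1 = -2y + 2z - 1, LT = y.
f_2 = -x + 2z - 2, LT = x.

S(f_1,f_2): leading monomials are coprime, so the S-polynomial reduces to 0 (Buchberger's first criterion).
Every S-polynomial of the final basis reduces to 0, so we have a Gröbner basis.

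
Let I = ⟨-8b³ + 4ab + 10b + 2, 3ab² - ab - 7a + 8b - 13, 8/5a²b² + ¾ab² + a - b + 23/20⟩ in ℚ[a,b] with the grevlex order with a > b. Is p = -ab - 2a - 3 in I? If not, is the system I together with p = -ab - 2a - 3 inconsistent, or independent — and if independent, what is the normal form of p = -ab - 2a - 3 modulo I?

-ab - 2a - 3 lies in I (it reduces to 0).

First compute the reduced Gröbner basis of I by Buchberger's algorithm.
f_1 = -8b³ + 4ab + 10b + 2, LT = b³.
f_2 = 3ab² - ab - 7a + 8b - 13, LT = ab².
f_3 = 8/5a²b² + ¾ab² + a - b + 23/20, LT = a²b².

S(f_1,f_2): lcm = ab³. S = -½a²b + ⅓ab² + 13/12ab - 8/3b² - ¼a + 13/3b.
  reduce S modulo (f_1, f_2, f_3):
  remainder -½a²b + 43/36ab - 8/3b² + 19/36a + 31/9b + 13/9 ≠ 0; add h_4 = -½a²b + 43/36ab - 8/3b² + 19/36a + 31/9b + 13/9 to the basis.

S(f_1,f_3): lcm = a²b³. S = -½a³b - 15/32ab³ - 5/4a²b - ¼a² - ⅝ab + ⅝b² - 23/32b.
  reduce S modulo (f_1, f_2, f_3, h_4):
  remainder -7/9a² - 13175/1296ab + 3221/216b² + 4751/2592a - 2129/81b + 9893/2592 ≠ 0; add h_5 = -7/9a² - 13175/1296ab + 3221/216b² + 4751/2592a - 2129/81b + 9893/2592 to the basis.

S(f_2,f_3): lcm = a²b². S = -⅓a²b - 15/32ab² - 7/3a² + 8/3ab - 119/24a + ⅝b - 23/32.
  reduce S modulo (f_1, f_2, f_3, h_4, h_5):
  remainder 9277/288ab - 1031/24b² - 857/72a + 5647/72b - 4367/288 ≠ 0; add h_6 = 9277/288ab - 1031/24b² - 857/72a + 5647/72b - 4367/288 to the basis.

S(f_1,h_4): lcm = a²b³. S = -½a³b + 43/18ab³ - 16/3b⁴ - 5/4a²b + 19/18ab² + 62/9b³ - ¼a² + 26/9b².
  reduce S modulo (f_1, f_2, f_3, h_4, h_5, h_6):
  remainder 1338251/667944b² + 2092735/890592a - 1159957/333972b + 1133873/296864 ≠ 0; add h_7 = 1338251/667944b² + 2092735/890592a - 1159957/333972b + 1133873/296864 to the basis.

S(f_2,h_5): lcm = a²b². S = -13175/1008ab³ + 3221/168b⁴ - ⅓a²b + 4751/2016ab² - 2129/63b³ - 7/3a² + 8/3ab + 9893/2016b² - 13/3a.
  reduce S modulo (f_1, f_2, f_3, h_4, h_5, h_6, h_7):
  remainder -286584769/149884112a - 66180493/299768224b - 506989045/299768224 ≠ 0; add h_8 = -286584769/149884112a - 66180493/299768224b - 506989045/299768224 to the basis.

S(h_4,h_5): lcm = a²b. S = -13175/1008ab² + 3221/168b³ - 65/2016ab - 1793/63b² - 19/18a - 3995/2016b - 26/9.
  reduce S modulo (f_1, f_2, f_3, h_4, h_5, h_6, h_7, h_8):
  remainder 946040856435/128389976512b - 946040856435/128389976512 ≠ 0; add h_9 = 946040856435/128389976512b - 946040856435/128389976512 to the basis.

The other S-polynomials (S(f_2,h_4), S(f_3,h_4), S(f_1,h_5), S(f_3,h_5), S(f_1,h_6), S(f_2,h_6), S(f_3,h_6), S(h_4,h_6), S(h_5,h_6), S(f_1,h_7), S(f_2,h_7), S(f_3,h_7), S(h_4,h_7), S(h_5,h_7), S(h_6,h_7), S(f_1,h_8), S(f_2,h_8), S(f_3,h_8), S(h_4,h_8), S(h_5,h_8), S(h_6,h_8), S(h_7,h_8), S(f_1,h_9), S(f_2,h_9), S(f_3,h_9), S(h_4,h_9), S(h_5,h_9), S(h_6,h_9), S(h_7,h_9), S(h_8,h_9)) all reduce to 0 modulo the current basis, so we have a Gröbner basis.
Inter-reduce: drop elements whose leading term is divisible by another's, tail-reduce, and make monic.
Reduced Gröbner basis: {a + 1, b - 1}.
Label its elements g_1 = a + 1, g_2 = b - 1.

Reduce p = -ab - 2a - 3 modulo G:
  leading term ab: subtract (-b)·g_1 from -ab - 2a - 3 → -2a + b - 3
  leading term a: subtract (-2)·g_1 from -2a + b - 3 → b - 1
  leading term b: subtract (1)·g_2 from b - 1 → 0
  normal form = 0.
Since the normal form is 0, p ∈ I.

The remainder on division by a Gröbner basis is unique — it is the normal form.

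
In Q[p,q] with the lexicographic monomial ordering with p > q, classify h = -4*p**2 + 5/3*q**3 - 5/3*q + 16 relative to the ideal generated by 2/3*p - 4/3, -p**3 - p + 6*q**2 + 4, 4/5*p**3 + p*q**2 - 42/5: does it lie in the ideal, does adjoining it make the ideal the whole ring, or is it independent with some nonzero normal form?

-4*p**2 + 5/3*q**3 - 5/3*q + 16 lies in I (it reduces to 0).

First compute the reduced Gröbner basis of I by Buchberger's algorithm.
f_1 = 2/3*p - 4/3, LT = p.
f_2 = -p**3 - p + 6*q**2 + 4, LT = p**3.
f_3 = 4/5*p**3 + p*q**2 - 42/5, LT = p**3.

S(f_1,f_2): lcm = p**3. S = -2*p**2 - p + 6*q**2 + 4.
  leading term p**2: subtract (-3*p)·f_1 from -2*p**2 - p + 6*q**2 + 4 → -5*p + 6*q**2 + 4
  leading term p: subtract (-15/2)·f_1 from -5*p + 6*q**2 + 4 → 6*q**2 - 6
  leading term q**2: no divisor's leading term divides it; move 6*q**2 to the remainder.
  leading term 1: no divisor's leading term divides it; move -6 to the remainder.
  remainder 6*q**2 - 6 ≠ 0; add k_4 = 6*q**2 - 6 to the basis.

The other S-polynomials (S(f_1,f_3), S(f_2,f_3), S(f_1,k_4), S(f_2,k_4), S(f_3,k_4)) all reduce to 0 modulo the current basis, so we have a Gröbner basis.
Inter-reduce: drop elements whose leading term is divisible by another's, tail-reduce, and make monic.
Reduced Gröbner basis: {p - 2, q**2 - 1}.
Label its elements g_1 = p - 2, g_2 = q**2 - 1.

Reduce h = -4*p**2 + 5/3*q**3 - 5/3*q + 16 modulo G:
  leading term p**2: subtract (-4*p)·g_1 from -4*p**2 + 5/3*q**3 - 5/3*q + 16 → -8*p + 5/3*q**3 - 5/3*q + 16
  leading term p: subtract (-8)·g_1 from -8*p + 5/3*q**3 - 5/3*q + 16 → 5/3*q**3 - 5/3*q
  leading term q**3: subtract (5/3*q)·g_2 from 5/3*q**3 - 5/3*q → 0
  normal form = 0.
Since the normal form is 0, h ∈ I.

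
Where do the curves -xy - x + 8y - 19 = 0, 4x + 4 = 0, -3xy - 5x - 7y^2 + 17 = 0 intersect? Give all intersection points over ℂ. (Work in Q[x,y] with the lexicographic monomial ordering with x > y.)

{(-1, 2)}

Compute a lex Gröbner basis by Buchberger's algorithm.
f_1 = -xy - x + 8y - 19, LT = xy.
f_2 = 4x + 4, LT = x.
f_3 = -3xy - 5x - 7y^2 + 17, LT = xy.

S(f_1,f_2): lcm = xy. S = x - 9y + 19.
  leading term x: subtract (1/4)·f_2 from x - 9y + 19 → -9y + 18
  leading term y: no divisor's leading term divides it; move -9y to the remainder.
  leading term 1: no divisor's leading term divides it; move 18 to the remainder.
  remainder -9y + 18 ≠ 0; add h_4 = -9y + 18 to the basis.

The other S-polynomials (S(f_1,f_3), S(f_2,f_3), S(f_1,h_4), S(f_2,h_4), S(f_3,h_4)) all reduce to 0 modulo the current basis, so we have a Gröbner basis.
Inter-reduce: drop elements whose leading term is divisible by another's, tail-reduce, and make monic.
Reduced Gröbner basis: {x + 1, y - 2}.

A lex Gröbner basis eliminates variables successively. Here y - 2 depends only on y, with roots {2}; lifting each root through the earlier basis elements recovers the full solutions.
  y = 2: the earlier basis element becomes x + 1 = 0, giving x = -1 — point (-1, 2).
Substituting each solution back into the original system confirms all equations vanish.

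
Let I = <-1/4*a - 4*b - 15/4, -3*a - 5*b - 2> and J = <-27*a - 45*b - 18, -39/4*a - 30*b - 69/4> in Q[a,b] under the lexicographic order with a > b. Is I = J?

Equality of ideals is decidable: compute both reduced Gröbner bases (unique for the ordering) and check whether they agree.
Buchberger on the first generating set:
f_1 = -1/4*a - 4*b - 15/4, LT = a.
f_2 = -3*a - 5*b - 2, LT = a.

S(f_1,f_2): lcm = a. S = 43/3*b + 43/3.
  leading term b: no divisor's leading term divides it; move 43/3*b to the remainder.
  leading term 1: no divisor's leading term divides it; move 43/3 to the remainder.
  remainder 43/3*b + 43/3 ≠ 0; add g_3 = 43/3*b + 43/3 to the basis.

The other S-polynomials (S(f_1,g_3), S(f_2,g_3)) all reduce to 0 modulo the current basis, so we have a Gröbner basis.
Inter-reduce: drop elements whose leading term is divisible by another's, tail-reduce, and make monic.
Reduced Gröbner basis: {a - 1, b + 1}.

Buchberger on the second generating set:
h_1 = -27*a - 45*b - 18, LT = a.
h_2 = -39/4*a - 30*b - 69/4, LT = a.

S(h_1,h_2): lcm = a. S = -55/39*b - 43/39.
  leading term b: no divisor's leading term divides it; move -55/39*b to the remainder.
  leading term 1: no divisor's leading term divides it; move -43/39 to the remainder.
  remainder -55/39*b - 43/39 ≠ 0; add k_3 = -55/39*b - 43/39 to the basis.

The other S-polynomials (S(h_1,k_3), S(h_2,k_3)) all reduce to 0 modulo the current basis, so we have a Gröbner basis.
Inter-reduce: drop elements whose leading term is divisible by another's, tail-reduce, and make monic.
Reduced Gröbner basis: {a - 7/11, b + 43/55}.

Since the reduced bases disagree, the two ideals are not the same.

No, the ideals differ.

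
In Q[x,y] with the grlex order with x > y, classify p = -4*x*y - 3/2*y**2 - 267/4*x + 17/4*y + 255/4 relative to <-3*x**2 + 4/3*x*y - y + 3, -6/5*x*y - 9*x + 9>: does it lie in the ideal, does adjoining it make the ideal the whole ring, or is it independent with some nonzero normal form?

Adjoining -4*x*y - 3/2*y**2 - 267/4*x + 17/4*y + 255/4 makes the ideal the whole ring: the system is inconsistent.

First compute the reduced Gröbner basis of I by Buchberger's algorithm.
f_1 = -3*x**2 + 4/3*x*y - y + 3, LT = x**2.
f_2 = -6/5*x*y - 9*x + 9, LT = x*y.

S(f_1,f_2): lcm = x**2*y. S = -4/9*x*y**2 - 15/2*x**2 + 1/3*y**2 + 15/2*x - y.
  leading term x*y**2: subtract (10/27*y)·f_2 from -4/9*x*y**2 - 15/2*x**2 + 1/3*y**2 + 15/2*x - y → -15/2*x**2 + 10/3*x*y + 1/3*y**2 + 15/2*x - 13/3*y
  leading term x**2: subtract (5/2)·f_1 from -15/2*x**2 + 10/3*x*y + 1/3*y**2 + 15/2*x - 13/3*y → 1/3*y**2 + 15/2*x - 11/6*y - 15/2
  leading term y**2: no divisor's leading term divides it; move 1/3*y**2 to the remainder.
  leading term x: no divisor's leading term divides it; move 15/2*x to the remainder.
  leading term y: no divisor's leading term divides it; move -11/6*y to the remainder.
  leading term 1: no divisor's leading term divides it; move -15/2 to the remainder.
  remainder 1/3*y**2 + 15/2*x - 11/6*y - 15/2 ≠ 0; add h_3 = 1/3*y**2 + 15/2*x - 11/6*y - 15/2 to the basis.

S(f_1,h_3): leading monomials are coprime, so the S-polynomial reduces to 0 (Buchberger's first criterion).
S(f_2,h_3): lcm = x*y**2. S = -45/2*x**2 + 13*x*y + 45/2*x - 15/2*y.
  leading term x**2: subtract (15/2)·f_1 from -45/2*x**2 + 13*x*y + 45/2*x - 15/2*y → 3*x*y + 45/2*x - 45/2
  leading term x*y: subtract (-5/2)·f_2 from 3*x*y + 45/2*x - 45/2 → 0
  remainder 0.

Every S-polynomial of the final basis reduces to 0, so we have a Gröbner basis.
Inter-reduce: drop elements whose leading term is divisible by another's, tail-reduce, and make monic.
Reduced Gröbner basis: {x**2 + 10/3*x + 1/3*y - 13/3, x*y + 15/2*x - 15/2, y**2 + 45/2*x - 11/2*y - 45/2}.
Label its elements g_1 = x**2 + 10/3*x + 1/3*y - 13/3, g_2 = x*y + 15/2*x - 15/2, g_3 = y**2 + 45/2*x - 11/2*y - 45/2.

Reduce p = -4*x*y - 3/2*y**2 - 267/4*x + 17/4*y + 255/4 modulo G:
  leading term x*y: subtract (-4)·g_2 from -4*x*y - 3/2*y**2 - 267/4*x + 17/4*y + 255/4 → -3/2*y**2 - 147/4*x + 17/4*y + 135/4
  leading term y**2: subtract (-3/2)·g_3 from -3/2*y**2 - 147/4*x + 17/4*y + 135/4 → -3*x - 4*y
  leading term x: no divisor's leading term divides it; move -3*x to the remainder.
  leading term y: no divisor's leading term divides it; move -4*y to the remainder.
  normal form = -3*x - 4*y.
The normal form is nonzero, so p ∉ I. Since p minus its normal form lies in I, I + (p) = I + (r) where r = -3*x - 4*y; decide whether this ideal is the whole ring.
Run Buchberger on G together with r (pairs among the g_i already reduce to 0 since G is a Gröbner basis):
g_1 = x**2 + 10/3*x + 1/3*y - 13/3, LT = x**2.
g_2 = x*y + 15/2*x - 15/2, LT = x*y.
g_3 = y**2 + 45/2*x - 11/2*y - 45/2, LT = y**2.
r = -3*x - 4*y, LT = x.

S(g_1,g_2): lcm = x**2*y. S = -15/2*x**2 + 10/3*x*y + 1/3*y**2 + 15/2*x - 13/3*y.
  leading term x**2: subtract (-15/2)·g_1 from -15/2*x**2 + 10/3*x*y + 1/3*y**2 + 15/2*x - 13/3*y → 10/3*x*y + 1/3*y**2 + 65/2*x - 11/6*y - 65/2
  leading term x*y: subtract (10/3)·g_2 from 10/3*x*y + 1/3*y**2 + 65/2*x - 11/6*y - 65/2 → 1/3*y**2 + 15/2*x - 11/6*y - 15/2
  leading term y**2: subtract (1/3)·g_3 from 1/3*y**2 + 15/2*x - 11/6*y - 15/2 → 0
  remainder 0.

S(g_1,g_3): leading monomials are coprime, so the S-polynomial reduces to 0 (Buchberger's first criterion).
S(g_1,r): lcm = x**2. S = -4/3*x*y + 10/3*x + 1/3*y - 13/3.
  leading term x*y: subtract (-4/3)·g_2 from -4/3*x*y + 10/3*x + 1/3*y - 13/3 → 40/3*x + 1/3*y - 43/3
  leading term x: subtract (-40/9)·r from 40/3*x + 1/3*y - 43/3 → -157/9*y - 43/3
  leading term y: no divisor's leading term divides it; move -157/9*y to the remainder.
  leading term 1: no divisor's leading term divides it; move -43/3 to the remainder.
  remainder -157/9*y - 43/3 ≠ 0; add m_5 = -157/9*y - 43/3 to the basis.

S(g_2,g_3): lcm = x*y**2. S = -45/2*x**2 + 13*x*y + 45/2*x - 15/2*y.
  leading term x**2: subtract (-45/2)·g_1 from -45/2*x**2 + 13*x*y + 45/2*x - 15/2*y → 13*x*y + 195/2*x - 195/2
  leading term x*y: subtract (13)·g_2 from 13*x*y + 195/2*x - 195/2 → 0
  remainder 0.

S(g_2,r): lcm = x*y. S = -4/3*y**2 + 15/2*x - 15/2.
  leading term y**2: subtract (-4/3)·g_3 from -4/3*y**2 + 15/2*x - 15/2 → 75/2*x - 22/3*y - 75/2
  leading term x: subtract (-25/2)·r from 75/2*x - 22/3*y - 75/2 → -172/3*y - 75/2
  leading term y: subtract (516/157)·m_5 from -172/3*y - 75/2 → 3017/314
  leading term 1: no divisor's leading term divides it; move 3017/314 to the remainder.
  remainder 3017/314 ≠ 0; add m_6 = 3017/314 to the basis.

S(g_3,r): leading monomials are coprime, so the S-polynomial reduces to 0 (Buchberger's first criterion).
S(g_1,m_5): leading monomials are coprime, so the S-polynomial reduces to 0 (Buchberger's first criterion).
S(g_2,m_5): lcm = x*y. S = 2097/314*x - 15/2.
  leading term x: subtract (-699/314)·r from 2097/314*x - 15/2 → -1398/157*y - 15/2
  leading term y: subtract (12582/24649)·m_5 from -1398/157*y - 15/2 → -9051/49298
  leading term 1: subtract (-3/157)·m_6 from -9051/49298 → 0
  remainder 0.

S(g_3,m_5): lcm = y**2. S = 45/2*x - 1985/314*y - 45/2.
  leading term x: subtract (-15/2)·r from 45/2*x - 1985/314*y - 45/2 → -11405/314*y - 45/2
  leading term y: subtract (102645/49298)·m_5 from -11405/314*y - 45/2 → 181020/24649
  leading term 1: subtract (120/157)·m_6 from 181020/24649 → 0
  remainder 0.

S(r,m_5): leading monomials are coprime, so the S-polynomial reduces to 0 (Buchberger's first criterion).
S(g_1,m_6): leading monomials are coprime, so the S-polynomial reduces to 0 (Buchberger's first criterion).
S(g_2,m_6): leading monomials are coprime, so the S-polynomial reduces to 0 (Buchberger's first criterion).
S(g_3,m_6): leading monomials are coprime, so the S-polynomial reduces to 0 (Buchberger's first criterion).
S(r,m_6): leading monomials are coprime, so the S-polynomial reduces to 0 (Buchberger's first criterion).
S(m_5,m_6): leading monomials are coprime, so the S-polynomial reduces to 0 (Buchberger's first criterion).
Every S-polynomial of the final basis reduces to 0, so we have a Gröbner basis.
Inter-reduce: drop elements whose leading term is divisible by another's, tail-reduce, and make monic.
Reduced Gröbner basis: {1}.
The reduced Gröbner basis of I + (p) is {1}: the ideal is the whole ring, so the enlarged system has no common solution — adjoining p is inconsistent.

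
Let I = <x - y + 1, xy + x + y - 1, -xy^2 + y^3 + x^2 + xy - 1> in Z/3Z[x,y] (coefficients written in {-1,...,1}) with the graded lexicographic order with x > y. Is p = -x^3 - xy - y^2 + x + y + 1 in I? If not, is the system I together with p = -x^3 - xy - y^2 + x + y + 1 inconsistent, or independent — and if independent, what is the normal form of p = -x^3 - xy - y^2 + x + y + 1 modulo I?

Adjoining -x^3 - xy - y^2 + x + y + 1 makes the ideal the whole ring: the system is inconsistent.

First compute the reduced Gröbner basis of I by Buchberger's algorithm.
f_1 = x - y + 1, LT = x.
f_2 = xy + x + y - 1, LT = xy.
f_3 = -xy^2 + y^3 + x^2 + xy - 1, LT = xy^2.

S(f_1,f_2): lcm = xy. S = -y^2 - x + 1.
  leading term y^2: no divisor's leading term divides it; move -y^2 to the remainder.
  leading term x: subtract (-1)·f_1 from -x + 1 → -y - 1
  leading term y: no divisor's leading term divides it; move -y to the remainder.
  leading term 1: no divisor's leading term divides it; move -1 to the remainder.
  remainder -y^2 - y - 1 ≠ 0; add h_4 = -y^2 - y - 1 to the basis.

The other S-polynomials (S(f_1,f_3), S(f_2,f_3), S(f_1,h_4), S(f_2,h_4), S(f_3,h_4)) all reduce to 0 modulo the current basis, so we have a Gröbner basis.
Inter-reduce: drop elements whose leading term is divisible by another's, tail-reduce, and make monic.
Reduced Gröbner basis: {y^2 + y + 1, x - y + 1}.
Label its elements g_1 = y^2 + y + 1, g_2 = x - y + 1.

Reduce p = -x^3 - xy - y^2 + x + y + 1 modulo G:
  leading term x^3: subtract (-x^2)·g_2 from -x^3 - xy - y^2 + x + y + 1 → -x^2y + x^2 - xy - y^2 + x + y + 1
  leading term x^2y: subtract (-xy)·g_2 from -x^2y + x^2 - xy - y^2 + x + y + 1 → -xy^2 + x^2 - y^2 + x + y + 1
  leading term xy^2: subtract (-x)·g_1 from -xy^2 + x^2 - y^2 + x + y + 1 → x^2 + xy - y^2 - x + y + 1
  leading term x^2: subtract (x)·g_2 from x^2 + xy - y^2 - x + y + 1 → -xy - y^2 + x + y + 1
  leading term xy: subtract (-y)·g_2 from -xy - y^2 + x + y + 1 → y^2 + x - y + 1
  leading term y^2: subtract (1)·g_1 from y^2 + x - y + 1 → x + y
  leading term x: subtract (1)·g_2 from x + y → -y - 1
  leading term y: no divisor's leading term divides it; move -y to the remainder.
  leading term 1: no divisor's leading term divides it; move -1 to the remainder.
  normal form = -y - 1.
The normal form is nonzero, so p ∉ I. Since p minus its normal form lies in I, I + (p) = I + (r) where r = -y - 1; decide whether this ideal is the whole ring.
Run Buchberger on G together with r (pairs among the g_i already reduce to 0 since G is a Gröbner basis):
g_1 = y^2 + y + 1, LT = y^2.
g_2 = x - y + 1, LT = x.
r = -y - 1, LT = y.

S(g_1,r): lcm = y^2. S = 1.
  leading term 1: no divisor's leading term divides it; move 1 to the remainder.
  remainder 1 ≠ 0; add m_4 = 1 to the basis.

The other S-polynomials (S(g_1,g_2), S(g_2,r), S(g_1,m_4), S(g_2,m_4), S(r,m_4)) all reduce to 0 modulo the current basis, so we have a Gröbner basis.
Inter-reduce: drop elements whose leading term is divisible by another's, tail-reduce, and make monic.
Reduced Gröbner basis: {1}.
The reduced Gröbner basis of I + (p) is {1}: the ideal is the whole ring, so the enlarged system has no common solution — adjoining p is inconsistent.

The remainder on division by a Gröbner basis is unique — it is the normal form.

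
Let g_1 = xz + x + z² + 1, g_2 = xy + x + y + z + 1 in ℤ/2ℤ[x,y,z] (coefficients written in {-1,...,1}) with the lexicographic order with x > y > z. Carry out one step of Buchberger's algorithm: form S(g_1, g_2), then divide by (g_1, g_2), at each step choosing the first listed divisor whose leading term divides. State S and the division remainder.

lcm(LM(g_1), LM(g_2)) = xyz.
S = (lcm/LT(g_1))·g_1 − (lcm/LT(g_2))·g_2 = xy + xz + yz² + yz + y + z² + z.
Reduce S modulo (g_1, g_2) in that order:
  leading term xy: subtract (1)·g_2 from xy + xz + yz² + yz + y + z² + z → xz + x + yz² + yz + z² + 1
  leading term xz: subtract (1)·g_1 from xz + x + yz² + yz + z² + 1 → yz² + yz
  leading term yz²: no divisor's leading term divides it; move yz² to the remainder.
  leading term yz: no divisor's leading term divides it; move yz to the remainder.
The remainder yz² + yz is nonzero, so it would be added as the next basis element.

S(g_1, g_2) = xy + xz + yz² + yz + y + z² + z; remainder on division = yz² + yz.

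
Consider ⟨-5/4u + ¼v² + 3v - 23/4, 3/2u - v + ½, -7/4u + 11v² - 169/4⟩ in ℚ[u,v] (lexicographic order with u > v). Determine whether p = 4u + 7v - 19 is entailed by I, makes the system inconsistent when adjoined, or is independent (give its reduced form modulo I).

First compute the reduced Gröbner basis of I by Buchberger's algorithm.
f_1 = -5/4u + ¼v² + 3v - 23/4, LT = u.
f_2 = 3/2u - v + ½, LT = u.
f_3 = -7/4u + 11v² - 169/4, LT = u.

S(f_1,f_2): lcm = u. S = -⅕v² - 26/15v + 64/15.
  reduce S modulo (f_1, f_2, f_3):
  remainder -⅕v² - 26/15v + 64/15 ≠ 0; add h_4 = -⅕v² - 26/15v + 64/15 to the basis.

S(f_1,f_3): lcm = u. S = 213/35v² - 12/5v - 684/35.
  reduce S modulo (f_1, f_2, f_3, h_4):
  remainder -386/7v + 772/7 ≠ 0; add h_5 = -386/7v + 772/7 to the basis.

The other S-polynomials (S(f_2,f_3), S(f_1,h_4), S(f_2,h_4), S(f_3,h_4), S(f_1,h_5), S(f_2,h_5), S(f_3,h_5), S(h_4,h_5)) all reduce to 0 modulo the current basis, so we have a Gröbner basis.
Inter-reduce: drop elements whose leading term is divisible by another's, tail-reduce, and make monic.
Reduced Gröbner basis: {u - 1, v - 2}.
Label its elements g_1 = u - 1, g_2 = v - 2.

Reduce p = 4u + 7v - 19 modulo G:
  leading term u: subtract (4)·g_1 from 4u + 7v - 19 → 7v - 15
  leading term v: subtract (7)·g_2 from 7v - 15 → -1
  leading term 1: no divisor's leading term divides it; move -1 to the remainder.
  normal form = -1.
The normal form is nonzero, so p ∉ I. Since p minus its normal form lies in I, I + (p) = I + (r) where r = -1; decide whether this ideal is the whole ring.
Here r = -1 is a nonzero constant, hence a unit: 1 ∈ I + (p), the Gröbner basis of I + (p) is {1}, and the enlarged system has no common solution — adjoining p is inconsistent.

The remainder on division by a Gröbner basis is unique — it is the normal form.

Adjoining 4u + 7v - 19 makes the ideal the whole ring: the system is inconsistent.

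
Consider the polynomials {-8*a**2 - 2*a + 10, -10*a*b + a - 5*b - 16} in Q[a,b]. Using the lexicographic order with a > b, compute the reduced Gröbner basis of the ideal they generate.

G = {a + 15/22*b - 7/22, b**2 - 13/10*b - 23/10}

f_1 = -8*a**2 - 2*a + 10, LT = a**2.
f_2 = -10*a*b + a - 5*b - 16, LT = a*b.

S(f_1,f_2): lcm = a**2*b. S = 1/10*a**2 - 1/4*a*b - 8/5*a - 5/4*b.
  leading term a**2: subtract (-1/80)·f_1 from 1/10*a**2 - 1/4*a*b - 8/5*a - 5/4*b → -1/4*a*b - 13/8*a - 5/4*b + 1/8
  leading term a*b: subtract (1/40)·f_2 from -1/4*a*b - 13/8*a - 5/4*b + 1/8 → -33/20*a - 9/8*b + 21/40
  leading term a: no divisor's leading term divides it; move -33/20*a to the remainder.
  leading term b: no divisor's leading term divides it; move -9/8*b to the remainder.
  leading term 1: no divisor's leading term divides it; move 21/40 to the remainder.
  remainder -33/20*a - 9/8*b + 21/40 ≠ 0; add g_3 = -33/20*a - 9/8*b + 21/40 to the basis.

S(f_1,g_3): lcm = a**2. S = -15/22*a*b + 25/44*a - 5/4.
  leading term a*b: subtract (3/44)·f_2 from -15/22*a*b + 25/44*a - 5/4 → 1/2*a + 15/44*b - 7/44
  leading term a: subtract (-10/33)·g_3 from 1/2*a + 15/44*b - 7/44 → 0
  remainder 0.

S(f_2,g_3): lcm = a*b. S = -1/10*a - 15/22*b**2 + 9/11*b + 8/5.
  leading term a: subtract (2/33)·g_3 from -1/10*a - 15/22*b**2 + 9/11*b + 8/5 → -15/22*b**2 + 39/44*b + 69/44
  leading term b**2: no divisor's leading term divides it; move -15/22*b**2 to the remainder.
  leading term b: no divisor's leading term divides it; move 39/44*b to the remainder.
  leading term 1: no divisor's leading term divides it; move 69/44 to the remainder.
  remainder -15/22*b**2 + 39/44*b + 69/44 ≠ 0; add g_4 = -15/22*b**2 + 39/44*b + 69/44 to the basis.

S(f_1,g_4): leading monomials are coprime, so the S-polynomial reduces to 0 (Buchberger's first criterion).
S(f_2,g_4): lcm = a*b**2. S = 6/5*a*b + 23/10*a + 1/2*b**2 + 8/5*b.
  leading term a*b: subtract (-3/25)·f_2 from 6/5*a*b + 23/10*a + 1/2*b**2 + 8/5*b → 121/50*a + 1/2*b**2 + b - 48/25
  leading term a: subtract (-22/15)·g_3 from 121/50*a + 1/2*b**2 + b - 48/25 → 1/2*b**2 - 13/20*b - 23/20
  leading term b**2: subtract (-11/15)·g_4 from 1/2*b**2 - 13/20*b - 23/20 → 0
  remainder 0.

S(g_3,g_4): leading monomials are coprime, so the S-polynomial reduces to 0 (Buchberger's first criterion).
Every S-polynomial of the final basis reduces to 0, so we have a Gröbner basis.
Inter-reduce: drop elements whose leading term is divisible by another's, tail-reduce, and make monic.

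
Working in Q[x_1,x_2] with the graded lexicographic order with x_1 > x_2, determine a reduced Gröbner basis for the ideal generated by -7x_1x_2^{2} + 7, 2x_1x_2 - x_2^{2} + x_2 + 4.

G = {x_1^{2} - \tfrac{11}{4}x_1 - \tfrac{3}{8}x_2 + \tfrac{11}{8}, x_1x_2 + \tfrac{1}{2}x_1 - \tfrac{1}{4}x_2 + \tfrac{1}{4}, x_2^{2} + x_1 - \tfrac{3}{2}x_2 - \tfrac{7}{2}}

f_1 = -7x_1x_2^{2} + 7, LT = x_1x_2^{2}.
f_2 = 2x_1x_2 - x_2^{2} + x_2 + 4, LT = x_1x_2.

S(f_1,f_2): lcm = x_1x_2^{2}. S = \tfrac{1}{2}x_2^{3} - \tfrac{1}{2}x_2^{2} - 2x_2 - 1.
  leading term x_2^{3}: no divisor's leading term divides it; move \tfrac{1}{2}x_2^{3} to the remainder.
  leading term x_2^{2}: no divisor's leading term divides it; move -\tfrac{1}{2}x_2^{2} to the remainder.
  leading term x_2: no divisor's leading term divides it; move -2x_2 to the remainder.
  leading term 1: no divisor's leading term divides it; move -1 to the remainder.
  remainder \tfrac{1}{2}x_2^{3} - \tfrac{1}{2}x_2^{2} - 2x_2 - 1 ≠ 0; add g_3 = \tfrac{1}{2}x_2^{3} - \tfrac{1}{2}x_2^{2} - 2x_2 - 1 to the basis.

S(f_1,g_3): lcm = x_1x_2^{3}. S = x_1x_2^{2} + 4x_1x_2 + 2x_1 - x_2.
  leading term x_1x_2^{2}: subtract (-\tfrac{1}{7})·f_1 from x_1x_2^{2} + 4x_1x_2 + 2x_1 - x_2 → 4x_1x_2 + 2x_1 - x_2 + 1
  leading term x_1x_2: subtract (2)·f_2 from 4x_1x_2 + 2x_1 - x_2 + 1 → 2x_2^{2} + 2x_1 - 3x_2 - 7
  leading term x_2^{2}: no divisor's leading term divides it; move 2x_2^{2} to the remainder.
  leading term x_1: no divisor's leading term divides it; move 2x_1 to the remainder.
  leading term x_2: no divisor's leading term divides it; move -3x_2 to the remainder.
  leading term 1: no divisor's leading term divides it; move -7 to the remainder.
  remainder 2x_2^{2} + 2x_1 - 3x_2 - 7 ≠ 0; add g_4 = 2x_2^{2} + 2x_1 - 3x_2 - 7 to the basis.

S(f_2,g_3): lcm = x_1x_2^{3}. S = -\tfrac{1}{2}x_2^{4} + x_1x_2^{2} + \tfrac{1}{2}x_2^{3} + 4x_1x_2 + 2x_2^{2} + 2x_1.
  leading term x_2^{4}: subtract (-x_2)·g_3 from -\tfrac{1}{2}x_2^{4} + x_1x_2^{2} + \tfrac{1}{2}x_2^{3} + 4x_1x_2 + 2x_2^{2} + 2x_1 → x_1x_2^{2} + 4x_1x_2 + 2x_1 - x_2
  leading term x_1x_2^{2}: subtract (-\tfrac{1}{7})·f_1 from x_1x_2^{2} + 4x_1x_2 + 2x_1 - x_2 → 4x_1x_2 + 2x_1 - x_2 + 1
  leading term x_1x_2: subtract (2)·f_2 from 4x_1x_2 + 2x_1 - x_2 + 1 → 2x_2^{2} + 2x_1 - 3x_2 - 7
  leading term x_2^{2}: subtract (1)·g_4 from 2x_2^{2} + 2x_1 - 3x_2 - 7 → 0
  remainder 0.

S(f_1,g_4): lcm = x_1x_2^{2}. S = -x_1^{2} + \tfrac{3}{2}x_1x_2 + \tfrac{7}{2}x_1 - 1.
  leading term x_1^{2}: no divisor's leading term divides it; move -x_1^{2} to the remainder.
  leading term x_1x_2: subtract (\tfrac{3}{4})·f_2 from \tfrac{3}{2}x_1x_2 + \tfrac{7}{2}x_1 - 1 → \tfrac{3}{4}x_2^{2} + \tfrac{7}{2}x_1 - \tfrac{3}{4}x_2 - 4
  leading term x_2^{2}: subtract (\tfrac{3}{8})·g_4 from \tfrac{3}{4}x_2^{2} + \tfrac{7}{2}x_1 - \tfrac{3}{4}x_2 - 4 → \tfrac{11}{4}x_1 + \tfrac{3}{8}x_2 - \tfrac{11}{8}
  leading term x_1: no divisor's leading term divides it; move \tfrac{11}{4}x_1 to the remainder.
  leading term x_2: no divisor's leading term divides it; move \tfrac{3}{8}x_2 to the remainder.
  leading term 1: no divisor's leading term divides it; move -\tfrac{11}{8} to the remainder.
  remainder -x_1^{2} + \tfrac{11}{4}x_1 + \tfrac{3}{8}x_2 - \tfrac{11}{8} ≠ 0; add g_5 = -x_1^{2} + \tfrac{11}{4}x_1 + \tfrac{3}{8}x_2 - \tfrac{11}{8} to the basis.

S(f_2,g_4): lcm = x_1x_2^{2}. S = -\tfrac{1}{2}x_2^{3} - x_1^{2} + \tfrac{3}{2}x_1x_2 + \tfrac{1}{2}x_2^{2} + \tfrac{7}{2}x_1 + 2x_2.
  leading term x_2^{3}: subtract (-1)·g_3 from -\tfrac{1}{2}x_2^{3} - x_1^{2} + \tfrac{3}{2}x_1x_2 + \tfrac{1}{2}x_2^{2} + \tfrac{7}{2}x_1 + 2x_2 → -x_1^{2} + \tfrac{3}{2}x_1x_2 + \tfrac{7}{2}x_1 - 1
  leading term x_1^{2}: subtract (1)·g_5 from -x_1^{2} + \tfrac{3}{2}x_1x_2 + \tfrac{7}{2}x_1 - 1 → \tfrac{3}{2}x_1x_2 + \tfrac{3}{4}x_1 - \tfrac{3}{8}x_2 + \tfrac{3}{8}
  leading term x_1x_2: subtract (\tfrac{3}{4})·f_2 from \tfrac{3}{2}x_1x_2 + \tfrac{3}{4}x_1 - \tfrac{3}{8}x_2 + \tfrac{3}{8} → \tfrac{3}{4}x_2^{2} + \tfrac{3}{4}x_1 - \tfrac{9}{8}x_2 - \tfrac{21}{8}
  leading term x_2^{2}: subtract (\tfrac{3}{8})·g_4 from \tfrac{3}{4}x_2^{2} + \tfrac{3}{4}x_1 - \tfrac{9}{8}x_2 - \tfrac{21}{8} → 0
  remainder 0.

S(g_3,g_4): lcm = x_2^{3}. S = -x_1x_2 + \tfrac{1}{2}x_2^{2} - \tfrac{1}{2}x_2 - 2.
  leading term x_1x_2: subtract (-\tfrac{1}{2})·f_2 from -x_1x_2 + \tfrac{1}{2}x_2^{2} - \tfrac{1}{2}x_2 - 2 → 0
  remainder 0.

S(f_1,g_5): lcm = x_1^{2}x_2^{2}. S = \tfrac{11}{4}x_1x_2^{2} + \tfrac{3}{8}x_2^{3} - \tfrac{11}{8}x_2^{2} - x_1.
  leading term x_1x_2^{2}: subtract (-\tfrac{11}{28})·f_1 from \tfrac{11}{4}x_1x_2^{2} + \tfrac{3}{8}x_2^{3} - \tfrac{11}{8}x_2^{2} - x_1 → \tfrac{3}{8}x_2^{3} - \tfrac{11}{8}x_2^{2} - x_1 + \tfrac{11}{4}
  leading term x_2^{3}: subtract (\tfrac{3}{4})·g_3 from \tfrac{3}{8}x_2^{3} - \tfrac{11}{8}x_2^{2} - x_1 + \tfrac{11}{4} → -x_2^{2} - x_1 + \tfrac{3}{2}x_2 + \tfrac{7}{2}
  leading term x_2^{2}: subtract (-\tfrac{1}{2})·g_4 from -x_2^{2} - x_1 + \tfrac{3}{2}x_2 + \tfrac{7}{2} → 0
  remainder 0.

S(f_2,g_5): lcm = x_1^{2}x_2. S = -\tfrac{1}{2}x_1x_2^{2} + \tfrac{13}{4}x_1x_2 + \tfrac{3}{8}x_2^{2} + 2x_1 - \tfrac{11}{8}x_2.
  leading term x_1x_2^{2}: subtract (\tfrac{1}{14})·f_1 from -\tfrac{1}{2}x_1x_2^{2} + \tfrac{13}{4}x_1x_2 + \tfrac{3}{8}x_2^{2} + 2x_1 - \tfrac{11}{8}x_2 → \tfrac{13}{4}x_1x_2 + \tfrac{3}{8}x_2^{2} + 2x_1 - \tfrac{11}{8}x_2 - \tfrac{1}{2}
  leading term x_1x_2: subtract (\tfrac{13}{8})·f_2 from \tfrac{13}{4}x_1x_2 + \tfrac{3}{8}x_2^{2} + 2x_1 - \tfrac{11}{8}x_2 - \tfrac{1}{2} → 2x_2^{2} + 2x_1 - 3x_2 - 7
  leading term x_2^{2}: subtract (1)·g_4 from 2x_2^{2} + 2x_1 - 3x_2 - 7 → 0
  remainder 0.

S(g_3,g_5): leading monomials are coprime, so the S-polynomial reduces to 0 (Buchberger's first criterion).
S(g_4,g_5): leading monomials are coprime, so the S-polynomial reduces to 0 (Buchberger's first criterion).
Every S-polynomial of the final basis reduces to 0, so we have a Gröbner basis.
Inter-reduce: drop elements whose leading term is divisible by another's, tail-reduce, and make monic.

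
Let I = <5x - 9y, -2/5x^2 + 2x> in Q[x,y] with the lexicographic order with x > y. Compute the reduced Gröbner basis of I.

f_1 = 5x - 9y, LT = x.
f_2 = -2/5x^2 + 2x, LT = x^2.

S(f_1,f_2): lcm = x^2. S = -9/5xy + 5x.
  reduce S modulo (f_1, f_2):
  remainder -81/25y^2 + 9y ≠ 0; add g_3 = -81/25y^2 + 9y to the basis.

The other S-polynomials (S(f_1,g_3), S(f_2,g_3)) all reduce to 0 modulo the current basis, so we have a Gröbner basis.
Inter-reduce: drop elements whose leading term is divisible by another's, tail-reduce, and make monic.

G = {x - 9/5y, y^2 - 25/9y}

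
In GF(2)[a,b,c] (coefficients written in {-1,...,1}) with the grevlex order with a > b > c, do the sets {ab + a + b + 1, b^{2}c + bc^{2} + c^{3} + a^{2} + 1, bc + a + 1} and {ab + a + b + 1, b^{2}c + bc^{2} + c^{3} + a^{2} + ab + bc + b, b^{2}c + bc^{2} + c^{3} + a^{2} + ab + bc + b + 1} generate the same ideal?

No, the ideals differ.

For a fixed monomial order, each ideal has a unique reduced Gröbner basis; comparing bases decides equality.
Buchberger on the first generating set:
f_1 = ab + a + b + 1, LT = ab.
f_2 = b^{2}c + bc^{2} + c^{3} + a^{2} + 1, LT = b^{2}c.
f_3 = bc + a + 1, LT = bc.

S(f_1,f_2): lcm = ab^{2}c. S = abc^{2} + ac^{3} + a^{3} + abc + b^{2}c + bc + a.
  leading term abc^{2}: subtract (c^{2})·f_1 from abc^{2} + ac^{3} + a^{3} + abc + b^{2}c + bc + a → ac^{3} + a^{3} + abc + b^{2}c + ac^{2} + bc^{2} + bc + c^{2} + a
  leading term ac^{3}: no divisor's leading term divides it; move ac^{3} to the remainder.
  leading term a^{3}: no divisor's leading term divides it; move a^{3} to the remainder.
  leading term abc: subtract (c)·f_1 from abc + b^{2}c + ac^{2} + bc^{2} + bc + c^{2} + a → b^{2}c + ac^{2} + bc^{2} + ac + c^{2} + a + c
  leading term b^{2}c: subtract (1)·f_2 from b^{2}c + ac^{2} + bc^{2} + ac + c^{2} + a + c → ac^{2} + c^{3} + a^{2} + ac + c^{2} + a + c + 1
  leading term ac^{2}: no divisor's leading term divides it; move ac^{2} to the remainder.
  leading term c^{3}: no divisor's leading term divides it; move c^{3} to the remainder.
  leading term a^{2}: no divisor's leading term divides it; move a^{2} to the remainder.
  leading term ac: no divisor's leading term divides it; move ac to the remainder.
  leading term c^{2}: no divisor's leading term divides it; move c^{2} to the remainder.
  leading term a: no divisor's leading term divides it; move a to the remainder.
  leading term c: no divisor's leading term divides it; move c to the remainder.
  leading term 1: no divisor's leading term divides it; move 1 to the remainder.
  remainder ac^{3} + a^{3} + ac^{2} + c^{3} + a^{2} + ac + c^{2} + a + c + 1 ≠ 0; add g_4 = ac^{3} + a^{3} + ac^{2} + c^{3} + a^{2} + ac + c^{2} + a + c + 1 to the basis.

S(f_1,f_3): lcm = abc. S = a^{2} + ac + bc + a + c.
  leading term a^{2}: no divisor's leading term divides it; move a^{2} to the remainder.
  leading term ac: no divisor's leading term divides it; move ac to the remainder.
  leading term bc: subtract (1)·f_3 from bc + a + c → c + 1
  leading term c: no divisor's leading term divides it; move c to the remainder.
  leading term 1: no divisor's leading term divides it; move 1 to the remainder.
  remainder a^{2} + ac + c + 1 ≠ 0; add g_5 = a^{2} + ac + c + 1 to the basis.

S(f_2,f_3): lcm = b^{2}c. S = bc^{2} + c^{3} + a^{2} + ab + b + 1.
  leading term bc^{2}: subtract (c)·f_3 from bc^{2} + c^{3} + a^{2} + ab + b + 1 → c^{3} + a^{2} + ab + ac + b + c + 1
  leading term c^{3}: no divisor's leading term divides it; move c^{3} to the remainder.
  leading term a^{2}: subtract (1)·g_5 from a^{2} + ab + ac + b + c + 1 → ab + b
  leading term ab: subtract (1)·f_1 from ab + b → a + 1
  leading term a: no divisor's leading term divides it; move a to the remainder.
  leading term 1: no divisor's leading term divides it; move 1 to the remainder.
  remainder c^{3} + a + 1 ≠ 0; add g_6 = c^{3} + a + 1 to the basis.

S(f_2,g_6): lcm = b^{2}c^{3}. S = bc^{4} + c^{5} + a^{2}c^{2} + ab^{2} + b^{2} + c^{2}.
  leading term bc^{4}: subtract (c^{3})·f_3 from bc^{4} + c^{5} + a^{2}c^{2} + ab^{2} + b^{2} + c^{2} → c^{5} + a^{2}c^{2} + ac^{3} + ab^{2} + c^{3} + b^{2} + c^{2}
  leading term c^{5}: subtract (c^{2})·g_6 from c^{5} + a^{2}c^{2} + ac^{3} + ab^{2} + c^{3} + b^{2} + c^{2} → a^{2}c^{2} + ac^{3} + ab^{2} + ac^{2} + c^{3} + b^{2}
  leading term a^{2}c^{2}: subtract (c^{2})·g_5 from a^{2}c^{2} + ac^{3} + ab^{2} + ac^{2} + c^{3} + b^{2} → ab^{2} + ac^{2} + b^{2} + c^{2}
  leading term ab^{2}: subtract (b)·f_1 from ab^{2} + ac^{2} + b^{2} + c^{2} → ac^{2} + ab + c^{2} + b
  leading term ac^{2}: no divisor's leading term divides it; move ac^{2} to the remainder.
  leading term ab: subtract (1)·f_1 from ab + c^{2} + b → c^{2} + a + 1
  leading term c^{2}: no divisor's leading term divides it; move c^{2} to the remainder.
  leading term a: no divisor's leading term divides it; move a to the remainder.
  leading term 1: no divisor's leading term divides it; move 1 to the remainder.
  remainder ac^{2} + c^{2} + a + 1 ≠ 0; add g_7 = ac^{2} + c^{2} + a + 1 to the basis.

The other S-polynomials (S(f_1,g_4), S(f_2,g_4), S(f_3,g_4), S(f_1,g_5), S(f_2,g_5), S(f_3,g_5), S(g_4,g_5), S(f_1,g_6), S(f_3,g_6), S(g_4,g_6), S(g_5,g_6), S(f_1,g_7), S(f_2,g_7), S(f_3,g_7), S(g_4,g_7), S(g_5,g_7), S(g_6,g_7)) all reduce to 0 modulo the current basis, so we have a Gröbner basis.
Inter-reduce: drop elements whose leading term is divisible by another's, tail-reduce, and make monic.
Reduced Gröbner basis: {ac^{2} + c^{2} + a + 1, c^{3} + a + 1, a^{2} + ac + c + 1, ab + a + b + 1, bc + a + 1}.

Buchberger on the second generating set:
h_1 = ab + a + b + 1, LT = ab.
h_2 = b^{2}c + bc^{2} + c^{3} + a^{2} + ab + bc + b, LT = b^{2}c.
h_3 = b^{2}c + bc^{2} + c^{3} + a^{2} + ab + bc + b + 1, LT = b^{2}c.

S(h_1,h_2): lcm = ab^{2}c. S = abc^{2} + ac^{3} + a^{3} + a^{2}b + b^{2}c + ab + bc.
  leading term abc^{2}: subtract (c^{2})·h_1 from abc^{2} + ac^{3} + a^{3} + a^{2}b + b^{2}c + ab + bc → ac^{3} + a^{3} + a^{2}b + b^{2}c + ac^{2} + bc^{2} + ab + bc + c^{2}
  leading term ac^{3}: no divisor's leading term divides it; move ac^{3} to the remainder.
  leading term a^{3}: no divisor's leading term divides it; move a^{3} to the remainder.
  leading term a^{2}b: subtract (a)·h_1 from a^{2}b + b^{2}c + ac^{2} + bc^{2} + ab + bc + c^{2} → b^{2}c + ac^{2} + bc^{2} + a^{2} + bc + c^{2} + a
  leading term b^{2}c: subtract (1)·h_2 from b^{2}c + ac^{2} + bc^{2} + a^{2} + bc + c^{2} + a → ac^{2} + c^{3} + ab + c^{2} + a + b
  leading term ac^{2}: no divisor's leading term divides it; move ac^{2} to the remainder.
  leading term c^{3}: no divisor's leading term divides it; move c^{3} to the remainder.
  leading term ab: subtract (1)·h_1 from ab + c^{2} + a + b → c^{2} + 1
  leading term c^{2}: no divisor's leading term divides it; move c^{2} to the remainder.
  leading term 1: no divisor's leading term divides it; move 1 to the remainder.
  remainder ac^{3} + a^{3} + ac^{2} + c^{3} + c^{2} + 1 ≠ 0; add k_4 = ac^{3} + a^{3} + ac^{2} + c^{3} + c^{2} + 1 to the basis.

S(h_1,h_3): lcm = ab^{2}c. S = abc^{2} + ac^{3} + a^{3} + a^{2}b + b^{2}c + ab + bc + a.
  leading term abc^{2}: subtract (c^{2})·h_1 from abc^{2} + ac^{3} + a^{3} + a^{2}b + b^{2}c + ab + bc + a → ac^{3} + a^{3} + a^{2}b + b^{2}c + ac^{2} + bc^{2} + ab + bc + c^{2} + a
  leading term ac^{3}: subtract (1)·k_4 from ac^{3} + a^{3} + a^{2}b + b^{2}c + ac^{2} + bc^{2} + ab + bc + c^{2} + a → a^{2}b + b^{2}c + bc^{2} + c^{3} + ab + bc + a + 1
  leading term a^{2}b: subtract (a)·h_1 from a^{2}b + b^{2}c + bc^{2} + c^{3} + ab + bc + a + 1 → b^{2}c + bc^{2} + c^{3} + a^{2} + bc + 1
  leading term b^{2}c: subtract (1)·h_2 from b^{2}c + bc^{2} + c^{3} + a^{2} + bc + 1 → ab + b + 1
  leading term ab: subtract (1)·h_1 from ab + b + 1 → a
  leading term a: no divisor's leading term divides it; move a to the remainder.
  remainder a ≠ 0; add k_5 = a to the basis.

S(h_2,h_3): lcm = b^{2}c. S = 1.
  leading term 1: no divisor's leading term divides it; move 1 to the remainder.
  remainder 1 ≠ 0; add k_6 = 1 to the basis.

The other S-polynomials (S(h_1,k_4), S(h_2,k_4), S(h_3,k_4), S(h_1,k_5), S(h_2,k_5), S(h_3,k_5), S(k_4,k_5), S(h_1,k_6), S(h_2,k_6), S(h_3,k_6), S(k_4,k_6), S(k_5,k_6)) all reduce to 0 modulo the current basis, so we have a Gröbner basis.
Inter-reduce: drop elements whose leading term is divisible by another's, tail-reduce, and make monic.
Reduced Gröbner basis: {1}.

These differ, so the ideals are not equal.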